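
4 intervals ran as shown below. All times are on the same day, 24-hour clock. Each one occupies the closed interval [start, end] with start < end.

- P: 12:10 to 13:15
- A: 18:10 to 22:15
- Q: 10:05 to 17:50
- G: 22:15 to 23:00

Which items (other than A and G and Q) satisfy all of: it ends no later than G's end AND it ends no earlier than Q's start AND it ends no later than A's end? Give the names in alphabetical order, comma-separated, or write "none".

P

Conditions: its end is no later than G's end (X.end <= 23:00) AND its end is no earlier than Q's start (X.end >= 10:05) AND its end is no later than A's end (X.end <= 22:15).
P: end 13:15 <= 23:00? ✓; end 13:15 >= 10:05? ✓; end 13:15 <= 22:15? ✓ → yes.
Result: P.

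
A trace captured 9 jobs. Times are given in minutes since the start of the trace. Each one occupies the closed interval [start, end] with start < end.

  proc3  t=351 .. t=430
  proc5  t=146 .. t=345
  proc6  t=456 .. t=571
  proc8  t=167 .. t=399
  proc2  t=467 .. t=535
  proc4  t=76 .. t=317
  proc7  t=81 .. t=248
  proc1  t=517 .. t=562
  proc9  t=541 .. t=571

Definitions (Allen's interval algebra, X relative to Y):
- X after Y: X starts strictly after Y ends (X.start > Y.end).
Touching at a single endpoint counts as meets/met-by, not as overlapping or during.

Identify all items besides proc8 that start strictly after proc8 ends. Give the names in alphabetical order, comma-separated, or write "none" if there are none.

proc1, proc2, proc6, proc9

Target proc8 = [t=167, t=399].
proc1 [t=517, t=562] → after → yes.
proc2 [t=467, t=535] → after → yes.
proc3 [t=351, t=430] → overlapped-by → no.
proc4 [t=76, t=317] → overlaps → no.
proc5 [t=146, t=345] → overlaps → no.
proc6 [t=456, t=571] → after → yes.
proc7 [t=81, t=248] → overlaps → no.
proc9 [t=541, t=571] → after → yes.
Result: proc1, proc2, proc6, proc9.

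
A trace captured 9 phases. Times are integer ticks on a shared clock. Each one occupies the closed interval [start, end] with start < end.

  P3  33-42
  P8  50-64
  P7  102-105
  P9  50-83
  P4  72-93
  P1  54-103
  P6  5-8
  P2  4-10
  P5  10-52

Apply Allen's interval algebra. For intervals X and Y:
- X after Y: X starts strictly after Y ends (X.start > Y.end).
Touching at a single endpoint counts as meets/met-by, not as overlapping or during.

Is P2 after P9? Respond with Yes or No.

No

P2 = [4, 10], P9 = [50, 83].
Actual relation of P2 to P9: before.
Asked whether 'after' holds → No.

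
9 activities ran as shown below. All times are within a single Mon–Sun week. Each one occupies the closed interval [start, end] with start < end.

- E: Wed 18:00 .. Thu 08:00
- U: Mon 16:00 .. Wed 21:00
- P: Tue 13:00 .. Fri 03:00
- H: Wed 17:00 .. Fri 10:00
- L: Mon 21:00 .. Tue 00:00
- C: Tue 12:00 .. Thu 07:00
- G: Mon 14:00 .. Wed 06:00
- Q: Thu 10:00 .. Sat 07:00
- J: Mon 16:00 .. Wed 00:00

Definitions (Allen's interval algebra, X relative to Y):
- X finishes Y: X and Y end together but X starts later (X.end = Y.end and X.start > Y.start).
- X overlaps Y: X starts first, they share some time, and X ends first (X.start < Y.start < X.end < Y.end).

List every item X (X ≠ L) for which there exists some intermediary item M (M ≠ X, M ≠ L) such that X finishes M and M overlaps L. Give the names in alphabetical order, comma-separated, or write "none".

Target L = [Mon 21:00, Tue 00:00].
Intermediaries M with M overlaps L: none.
Union: none.

none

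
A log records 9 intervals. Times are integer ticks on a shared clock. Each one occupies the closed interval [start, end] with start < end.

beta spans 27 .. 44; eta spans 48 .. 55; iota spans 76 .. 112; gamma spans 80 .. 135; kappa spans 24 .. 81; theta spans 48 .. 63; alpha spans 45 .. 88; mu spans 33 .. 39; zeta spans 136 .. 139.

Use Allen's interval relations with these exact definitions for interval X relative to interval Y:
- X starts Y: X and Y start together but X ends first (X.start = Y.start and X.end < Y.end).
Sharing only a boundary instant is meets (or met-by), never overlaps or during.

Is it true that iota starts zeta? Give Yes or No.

iota = [76, 112], zeta = [136, 139].
Actual relation of iota to zeta: before.
Asked whether 'starts' holds → No.

No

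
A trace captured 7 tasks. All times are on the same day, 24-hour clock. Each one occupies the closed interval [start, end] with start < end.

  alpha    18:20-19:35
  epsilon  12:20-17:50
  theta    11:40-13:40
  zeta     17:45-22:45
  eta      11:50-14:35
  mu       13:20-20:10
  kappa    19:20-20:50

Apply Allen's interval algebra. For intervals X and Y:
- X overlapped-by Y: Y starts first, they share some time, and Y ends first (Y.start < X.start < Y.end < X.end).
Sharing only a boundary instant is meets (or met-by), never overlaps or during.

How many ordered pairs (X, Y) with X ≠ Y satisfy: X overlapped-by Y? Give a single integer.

10

Checking all 42 ordered pairs for relation 'overlapped-by'; matching pairs in alphabetical order:
(epsilon, eta): epsilon overlapped-by eta ✓
(epsilon, theta): epsilon overlapped-by theta ✓
(eta, theta): eta overlapped-by theta ✓
(kappa, alpha): kappa overlapped-by alpha ✓
(kappa, mu): kappa overlapped-by mu ✓
(mu, epsilon): mu overlapped-by epsilon ✓
(mu, eta): mu overlapped-by eta ✓
(mu, theta): mu overlapped-by theta ✓
(zeta, epsilon): zeta overlapped-by epsilon ✓
(zeta, mu): zeta overlapped-by mu ✓
Count: 10.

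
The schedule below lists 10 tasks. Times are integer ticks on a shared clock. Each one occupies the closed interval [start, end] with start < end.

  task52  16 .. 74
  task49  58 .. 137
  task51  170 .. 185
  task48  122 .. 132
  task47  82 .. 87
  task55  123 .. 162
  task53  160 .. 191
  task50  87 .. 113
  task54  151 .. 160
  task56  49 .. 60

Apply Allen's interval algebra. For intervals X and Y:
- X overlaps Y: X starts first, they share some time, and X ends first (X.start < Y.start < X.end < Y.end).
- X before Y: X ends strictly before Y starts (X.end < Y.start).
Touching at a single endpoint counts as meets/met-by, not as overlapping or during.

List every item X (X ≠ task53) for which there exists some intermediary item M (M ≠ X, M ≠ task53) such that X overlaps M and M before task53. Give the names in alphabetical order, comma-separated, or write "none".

task52, task56

Target task53 = [160, 191].
Intermediaries M with M before task53: task47, task48, task49, task50, task52, task56.
Via task47 — items with X overlaps task47: none.
Via task48 — items with X overlaps task48: none.
Via task49 — items with X overlaps task49: task52, task56.
Via task50 — items with X overlaps task50: none.
Via task52 — items with X overlaps task52: none.
Via task56 — items with X overlaps task56: none.
Union: task52, task56.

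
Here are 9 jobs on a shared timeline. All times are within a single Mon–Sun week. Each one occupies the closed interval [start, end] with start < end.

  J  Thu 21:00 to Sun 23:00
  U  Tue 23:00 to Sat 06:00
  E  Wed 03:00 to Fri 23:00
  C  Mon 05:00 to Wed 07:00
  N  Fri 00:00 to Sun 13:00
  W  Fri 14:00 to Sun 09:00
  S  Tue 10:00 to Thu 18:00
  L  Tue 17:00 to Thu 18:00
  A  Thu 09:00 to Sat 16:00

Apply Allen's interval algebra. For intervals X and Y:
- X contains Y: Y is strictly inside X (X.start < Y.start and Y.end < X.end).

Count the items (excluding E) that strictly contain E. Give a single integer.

Target E = [Wed 03:00, Fri 23:00].
A [Thu 09:00, Sat 16:00] → overlapped-by → no.
C [Mon 05:00, Wed 07:00] → overlaps → no.
J [Thu 21:00, Sun 23:00] → overlapped-by → no.
L [Tue 17:00, Thu 18:00] → overlaps → no.
N [Fri 00:00, Sun 13:00] → overlapped-by → no.
S [Tue 10:00, Thu 18:00] → overlaps → no.
U [Tue 23:00, Sat 06:00] → contains → counts.
W [Fri 14:00, Sun 09:00] → overlapped-by → no.
Total: 1.

1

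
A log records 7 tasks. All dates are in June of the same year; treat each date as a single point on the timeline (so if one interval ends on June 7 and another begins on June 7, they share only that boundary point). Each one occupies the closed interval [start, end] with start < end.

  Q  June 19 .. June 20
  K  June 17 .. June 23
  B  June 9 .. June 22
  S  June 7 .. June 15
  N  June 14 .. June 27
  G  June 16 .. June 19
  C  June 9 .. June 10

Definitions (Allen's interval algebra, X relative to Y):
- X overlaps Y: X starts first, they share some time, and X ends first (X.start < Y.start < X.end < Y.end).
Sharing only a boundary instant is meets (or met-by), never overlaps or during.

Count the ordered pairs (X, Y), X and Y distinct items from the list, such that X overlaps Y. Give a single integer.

Checking all 42 ordered pairs for relation 'overlaps'; matching pairs in alphabetical order:
(B, K): B overlaps K ✓
(B, N): B overlaps N ✓
(G, K): G overlaps K ✓
(S, B): S overlaps B ✓
(S, N): S overlaps N ✓
Count: 5.

5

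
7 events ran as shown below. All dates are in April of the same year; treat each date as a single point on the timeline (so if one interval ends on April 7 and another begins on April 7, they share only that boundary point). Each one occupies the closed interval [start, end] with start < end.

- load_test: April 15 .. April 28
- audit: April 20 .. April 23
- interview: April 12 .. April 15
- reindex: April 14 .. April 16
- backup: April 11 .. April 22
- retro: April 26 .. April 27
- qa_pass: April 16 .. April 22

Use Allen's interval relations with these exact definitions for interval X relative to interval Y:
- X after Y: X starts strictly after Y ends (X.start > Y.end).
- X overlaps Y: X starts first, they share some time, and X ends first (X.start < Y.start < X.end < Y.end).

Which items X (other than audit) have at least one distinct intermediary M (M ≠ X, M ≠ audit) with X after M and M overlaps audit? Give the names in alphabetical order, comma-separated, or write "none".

retro

Target audit = [April 20, April 23].
Intermediaries M with M overlaps audit: backup, qa_pass.
Via backup — items with X after backup: retro.
Via qa_pass — items with X after qa_pass: retro.
Union: retro.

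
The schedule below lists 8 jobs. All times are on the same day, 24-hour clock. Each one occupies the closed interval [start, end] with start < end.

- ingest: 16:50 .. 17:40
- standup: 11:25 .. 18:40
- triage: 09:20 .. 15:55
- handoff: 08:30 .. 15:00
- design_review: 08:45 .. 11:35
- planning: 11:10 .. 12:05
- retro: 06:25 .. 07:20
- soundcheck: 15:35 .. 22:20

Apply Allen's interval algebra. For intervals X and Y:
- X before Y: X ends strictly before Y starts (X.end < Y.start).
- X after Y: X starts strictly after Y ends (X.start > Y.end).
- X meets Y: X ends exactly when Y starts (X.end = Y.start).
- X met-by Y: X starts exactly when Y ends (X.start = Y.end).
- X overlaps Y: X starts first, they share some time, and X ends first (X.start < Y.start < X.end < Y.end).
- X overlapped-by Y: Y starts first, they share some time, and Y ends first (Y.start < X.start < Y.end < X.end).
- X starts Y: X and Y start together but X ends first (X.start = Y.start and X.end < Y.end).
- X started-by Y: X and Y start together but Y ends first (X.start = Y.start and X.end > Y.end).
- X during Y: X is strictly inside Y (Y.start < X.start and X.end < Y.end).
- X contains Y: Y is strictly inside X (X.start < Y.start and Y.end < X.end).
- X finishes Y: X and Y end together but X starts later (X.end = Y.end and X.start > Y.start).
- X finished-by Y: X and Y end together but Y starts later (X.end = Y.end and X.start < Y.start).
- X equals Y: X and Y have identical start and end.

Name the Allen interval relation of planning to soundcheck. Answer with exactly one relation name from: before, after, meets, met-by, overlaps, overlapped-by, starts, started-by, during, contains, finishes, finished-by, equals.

before

planning = [11:10, 12:05]; soundcheck = [15:35, 22:20].
Compare endpoints: planning.start < soundcheck.start, planning.start < soundcheck.end, planning.end < soundcheck.start, planning.end < soundcheck.end.
That pattern is 'before'.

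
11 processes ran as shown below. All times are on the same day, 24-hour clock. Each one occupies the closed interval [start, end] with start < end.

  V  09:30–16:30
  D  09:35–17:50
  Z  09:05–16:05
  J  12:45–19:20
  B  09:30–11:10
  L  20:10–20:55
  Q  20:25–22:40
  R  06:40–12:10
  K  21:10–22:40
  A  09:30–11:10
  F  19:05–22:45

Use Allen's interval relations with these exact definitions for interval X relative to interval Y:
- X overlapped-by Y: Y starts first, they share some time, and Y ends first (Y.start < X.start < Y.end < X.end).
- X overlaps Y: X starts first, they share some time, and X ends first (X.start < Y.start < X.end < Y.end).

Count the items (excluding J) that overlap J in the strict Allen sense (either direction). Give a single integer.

Target J = [12:45, 19:20].
A [09:30, 11:10] → before → no.
B [09:30, 11:10] → before → no.
D [09:35, 17:50] → overlaps → counts.
F [19:05, 22:45] → overlapped-by → counts.
K [21:10, 22:40] → after → no.
L [20:10, 20:55] → after → no.
Q [20:25, 22:40] → after → no.
R [06:40, 12:10] → before → no.
V [09:30, 16:30] → overlaps → counts.
Z [09:05, 16:05] → overlaps → counts.
Total: 4.

4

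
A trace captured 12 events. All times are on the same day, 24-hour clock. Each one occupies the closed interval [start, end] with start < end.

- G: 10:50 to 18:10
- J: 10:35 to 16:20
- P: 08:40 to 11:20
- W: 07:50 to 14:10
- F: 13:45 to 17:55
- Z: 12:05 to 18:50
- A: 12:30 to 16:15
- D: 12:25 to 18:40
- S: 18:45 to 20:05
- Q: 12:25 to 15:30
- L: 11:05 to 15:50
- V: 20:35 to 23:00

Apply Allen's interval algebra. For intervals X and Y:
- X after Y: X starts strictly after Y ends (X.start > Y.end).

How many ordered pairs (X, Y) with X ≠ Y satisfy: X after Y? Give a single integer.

25

Checking all 132 ordered pairs for relation 'after'; matching pairs in alphabetical order:
(A, P): A after P ✓
(D, P): D after P ✓
(F, P): F after P ✓
(Q, P): Q after P ✓
(S, A): S after A ✓
(S, D): S after D ✓
(S, F): S after F ✓
(S, G): S after G ✓
(S, J): S after J ✓
(S, L): S after L ✓
(S, P): S after P ✓
(S, Q): S after Q ✓
(S, W): S after W ✓
(V, A): V after A ✓
(V, D): V after D ✓
(V, F): V after F ✓
(V, G): V after G ✓
(V, J): V after J ✓
(V, L): V after L ✓
(V, P): V after P ✓
(V, Q): V after Q ✓
(V, S): V after S ✓
(V, W): V after W ✓
(V, Z): V after Z ✓
... plus 1 further pairs not listed.
Count: 25.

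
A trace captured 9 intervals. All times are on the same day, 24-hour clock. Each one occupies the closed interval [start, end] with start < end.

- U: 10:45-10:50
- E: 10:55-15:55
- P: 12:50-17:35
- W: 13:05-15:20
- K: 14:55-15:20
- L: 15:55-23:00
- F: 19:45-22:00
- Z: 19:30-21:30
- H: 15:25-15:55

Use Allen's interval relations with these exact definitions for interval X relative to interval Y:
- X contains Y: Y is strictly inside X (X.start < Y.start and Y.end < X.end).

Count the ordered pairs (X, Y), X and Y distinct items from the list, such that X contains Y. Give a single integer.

Checking all 72 ordered pairs for relation 'contains'; matching pairs in alphabetical order:
(E, K): E contains K ✓
(E, W): E contains W ✓
(L, F): L contains F ✓
(L, Z): L contains Z ✓
(P, H): P contains H ✓
(P, K): P contains K ✓
(P, W): P contains W ✓
Count: 7.

7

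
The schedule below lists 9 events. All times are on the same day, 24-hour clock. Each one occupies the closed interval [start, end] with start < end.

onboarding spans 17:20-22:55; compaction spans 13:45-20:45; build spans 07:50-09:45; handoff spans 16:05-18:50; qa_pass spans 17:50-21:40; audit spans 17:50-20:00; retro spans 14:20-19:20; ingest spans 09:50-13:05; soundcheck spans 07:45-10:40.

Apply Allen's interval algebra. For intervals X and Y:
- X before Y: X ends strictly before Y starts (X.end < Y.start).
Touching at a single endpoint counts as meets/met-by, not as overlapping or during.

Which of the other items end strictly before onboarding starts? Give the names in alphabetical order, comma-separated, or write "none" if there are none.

Target onboarding = [17:20, 22:55].
audit [17:50, 20:00] → during → no.
build [07:50, 09:45] → before → yes.
compaction [13:45, 20:45] → overlaps → no.
handoff [16:05, 18:50] → overlaps → no.
ingest [09:50, 13:05] → before → yes.
qa_pass [17:50, 21:40] → during → no.
retro [14:20, 19:20] → overlaps → no.
soundcheck [07:45, 10:40] → before → yes.
Result: build, ingest, soundcheck.

build, ingest, soundcheck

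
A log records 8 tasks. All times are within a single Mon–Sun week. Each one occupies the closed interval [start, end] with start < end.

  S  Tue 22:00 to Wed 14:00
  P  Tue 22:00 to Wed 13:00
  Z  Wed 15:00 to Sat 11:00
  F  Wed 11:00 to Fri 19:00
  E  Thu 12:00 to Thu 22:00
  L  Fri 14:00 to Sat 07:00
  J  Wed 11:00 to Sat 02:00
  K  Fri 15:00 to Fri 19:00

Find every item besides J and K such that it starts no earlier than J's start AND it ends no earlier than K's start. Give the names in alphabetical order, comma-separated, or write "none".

F, L, Z

Conditions: its start is no earlier than J's start (X.start >= Wed 11:00) AND its end is no earlier than K's start (X.end >= Fri 15:00).
E: start Thu 12:00 >= Wed 11:00? ✓; end Thu 22:00 >= Fri 15:00? ✗ → no.
F: start Wed 11:00 >= Wed 11:00? ✓; end Fri 19:00 >= Fri 15:00? ✓ → yes.
L: start Fri 14:00 >= Wed 11:00? ✓; end Sat 07:00 >= Fri 15:00? ✓ → yes.
P: start Tue 22:00 >= Wed 11:00? ✗; end Wed 13:00 >= Fri 15:00? ✗ → no.
S: start Tue 22:00 >= Wed 11:00? ✗; end Wed 14:00 >= Fri 15:00? ✗ → no.
Z: start Wed 15:00 >= Wed 11:00? ✓; end Sat 11:00 >= Fri 15:00? ✓ → yes.
Result: F, L, Z.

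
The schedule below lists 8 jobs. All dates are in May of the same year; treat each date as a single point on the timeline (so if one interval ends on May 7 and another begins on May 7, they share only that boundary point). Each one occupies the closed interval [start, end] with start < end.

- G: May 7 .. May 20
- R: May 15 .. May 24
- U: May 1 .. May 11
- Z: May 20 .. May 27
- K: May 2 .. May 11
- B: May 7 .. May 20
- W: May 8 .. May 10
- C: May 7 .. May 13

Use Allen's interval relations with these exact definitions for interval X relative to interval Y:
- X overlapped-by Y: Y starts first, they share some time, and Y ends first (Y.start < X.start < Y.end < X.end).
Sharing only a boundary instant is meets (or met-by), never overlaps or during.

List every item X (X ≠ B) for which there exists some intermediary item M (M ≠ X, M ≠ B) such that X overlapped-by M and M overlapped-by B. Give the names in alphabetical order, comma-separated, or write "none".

Target B = [May 7, May 20].
Intermediaries M with M overlapped-by B: R.
Via R — items with X overlapped-by R: Z.
Union: Z.

Z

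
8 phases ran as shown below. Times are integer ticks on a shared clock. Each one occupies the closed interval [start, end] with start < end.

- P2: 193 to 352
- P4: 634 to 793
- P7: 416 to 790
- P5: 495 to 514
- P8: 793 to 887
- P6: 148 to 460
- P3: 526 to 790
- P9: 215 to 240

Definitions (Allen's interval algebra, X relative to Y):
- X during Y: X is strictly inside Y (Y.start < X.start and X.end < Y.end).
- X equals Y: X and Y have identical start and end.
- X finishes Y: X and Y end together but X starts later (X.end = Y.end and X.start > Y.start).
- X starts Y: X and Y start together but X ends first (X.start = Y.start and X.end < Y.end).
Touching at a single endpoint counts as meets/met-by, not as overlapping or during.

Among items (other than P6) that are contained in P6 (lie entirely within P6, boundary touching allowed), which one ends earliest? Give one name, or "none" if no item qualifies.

Target P6 = [148, 460].
P2 [193, 352] → during → candidate.
P3 [526, 790] → after → excluded.
P4 [634, 793] → after → excluded.
P5 [495, 514] → after → excluded.
P7 [416, 790] → overlapped-by → excluded.
P8 [793, 887] → after → excluded.
P9 [215, 240] → during → candidate.
Among candidates, earliest end is 240 → P9.

P9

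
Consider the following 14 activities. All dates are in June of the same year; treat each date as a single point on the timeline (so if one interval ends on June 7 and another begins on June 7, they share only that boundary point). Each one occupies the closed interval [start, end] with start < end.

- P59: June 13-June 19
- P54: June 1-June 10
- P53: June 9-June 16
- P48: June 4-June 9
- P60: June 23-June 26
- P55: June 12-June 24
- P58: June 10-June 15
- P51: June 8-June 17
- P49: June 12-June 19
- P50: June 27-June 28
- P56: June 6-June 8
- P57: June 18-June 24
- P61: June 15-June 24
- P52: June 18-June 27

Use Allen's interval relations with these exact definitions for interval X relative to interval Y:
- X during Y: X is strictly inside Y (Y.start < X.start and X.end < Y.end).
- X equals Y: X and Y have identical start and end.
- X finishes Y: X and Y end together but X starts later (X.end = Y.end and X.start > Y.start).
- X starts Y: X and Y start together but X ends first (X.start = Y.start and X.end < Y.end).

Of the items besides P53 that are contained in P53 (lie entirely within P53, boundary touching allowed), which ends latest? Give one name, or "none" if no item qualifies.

Target P53 = [June 9, June 16].
P48 [June 4, June 9] → meets → excluded.
P49 [June 12, June 19] → overlapped-by → excluded.
P50 [June 27, June 28] → after → excluded.
P51 [June 8, June 17] → contains → excluded.
P52 [June 18, June 27] → after → excluded.
P54 [June 1, June 10] → overlaps → excluded.
P55 [June 12, June 24] → overlapped-by → excluded.
P56 [June 6, June 8] → before → excluded.
P57 [June 18, June 24] → after → excluded.
P58 [June 10, June 15] → during → candidate.
P59 [June 13, June 19] → overlapped-by → excluded.
P60 [June 23, June 26] → after → excluded.
P61 [June 15, June 24] → overlapped-by → excluded.
Among candidates, latest end is June 15 → P58.

P58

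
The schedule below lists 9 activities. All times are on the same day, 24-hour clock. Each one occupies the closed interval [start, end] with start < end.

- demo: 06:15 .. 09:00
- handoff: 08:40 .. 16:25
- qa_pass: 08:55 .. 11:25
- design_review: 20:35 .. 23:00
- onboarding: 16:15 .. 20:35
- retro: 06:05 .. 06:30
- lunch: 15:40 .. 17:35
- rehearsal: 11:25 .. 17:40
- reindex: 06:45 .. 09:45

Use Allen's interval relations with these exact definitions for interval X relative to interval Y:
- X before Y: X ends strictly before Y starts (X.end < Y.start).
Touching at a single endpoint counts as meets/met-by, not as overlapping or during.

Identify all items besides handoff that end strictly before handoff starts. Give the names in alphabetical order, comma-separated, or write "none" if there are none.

Target handoff = [08:40, 16:25].
demo [06:15, 09:00] → overlaps → no.
design_review [20:35, 23:00] → after → no.
lunch [15:40, 17:35] → overlapped-by → no.
onboarding [16:15, 20:35] → overlapped-by → no.
qa_pass [08:55, 11:25] → during → no.
rehearsal [11:25, 17:40] → overlapped-by → no.
reindex [06:45, 09:45] → overlaps → no.
retro [06:05, 06:30] → before → yes.
Result: retro.

retro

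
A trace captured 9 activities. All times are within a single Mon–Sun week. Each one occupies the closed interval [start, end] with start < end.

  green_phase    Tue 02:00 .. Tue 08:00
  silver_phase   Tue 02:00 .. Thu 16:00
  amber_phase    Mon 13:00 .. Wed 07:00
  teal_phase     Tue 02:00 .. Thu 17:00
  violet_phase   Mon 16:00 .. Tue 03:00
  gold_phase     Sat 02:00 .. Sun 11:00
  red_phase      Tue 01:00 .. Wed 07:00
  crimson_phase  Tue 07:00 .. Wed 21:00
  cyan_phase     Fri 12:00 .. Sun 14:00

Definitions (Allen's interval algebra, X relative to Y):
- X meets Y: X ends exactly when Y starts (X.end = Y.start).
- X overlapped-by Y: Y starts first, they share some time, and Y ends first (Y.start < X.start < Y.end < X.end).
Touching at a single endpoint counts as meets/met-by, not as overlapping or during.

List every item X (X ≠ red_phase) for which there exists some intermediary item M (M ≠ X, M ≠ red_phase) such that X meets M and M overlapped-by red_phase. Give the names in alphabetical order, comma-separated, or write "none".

none

Target red_phase = [Tue 01:00, Wed 07:00].
Intermediaries M with M overlapped-by red_phase: crimson_phase, silver_phase, teal_phase.
Via crimson_phase — items with X meets crimson_phase: none.
Via silver_phase — items with X meets silver_phase: none.
Via teal_phase — items with X meets teal_phase: none.
Union: none.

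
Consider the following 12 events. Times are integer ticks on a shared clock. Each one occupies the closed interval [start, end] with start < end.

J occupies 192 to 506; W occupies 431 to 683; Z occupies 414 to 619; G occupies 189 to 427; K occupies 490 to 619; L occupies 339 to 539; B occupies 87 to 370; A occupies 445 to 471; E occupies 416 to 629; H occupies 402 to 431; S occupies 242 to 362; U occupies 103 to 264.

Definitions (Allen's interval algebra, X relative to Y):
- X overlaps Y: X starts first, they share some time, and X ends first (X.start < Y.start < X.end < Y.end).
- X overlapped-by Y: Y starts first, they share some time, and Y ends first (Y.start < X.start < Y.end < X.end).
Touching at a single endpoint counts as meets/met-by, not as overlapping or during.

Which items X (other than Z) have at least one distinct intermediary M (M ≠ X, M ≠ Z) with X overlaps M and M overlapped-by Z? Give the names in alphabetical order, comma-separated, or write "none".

E, G, H, J, L

Target Z = [414, 619].
Intermediaries M with M overlapped-by Z: E, W.
Via E — items with X overlaps E: G, H, J, L.
Via W — items with X overlaps W: E, J, L.
Union: E, G, H, J, L.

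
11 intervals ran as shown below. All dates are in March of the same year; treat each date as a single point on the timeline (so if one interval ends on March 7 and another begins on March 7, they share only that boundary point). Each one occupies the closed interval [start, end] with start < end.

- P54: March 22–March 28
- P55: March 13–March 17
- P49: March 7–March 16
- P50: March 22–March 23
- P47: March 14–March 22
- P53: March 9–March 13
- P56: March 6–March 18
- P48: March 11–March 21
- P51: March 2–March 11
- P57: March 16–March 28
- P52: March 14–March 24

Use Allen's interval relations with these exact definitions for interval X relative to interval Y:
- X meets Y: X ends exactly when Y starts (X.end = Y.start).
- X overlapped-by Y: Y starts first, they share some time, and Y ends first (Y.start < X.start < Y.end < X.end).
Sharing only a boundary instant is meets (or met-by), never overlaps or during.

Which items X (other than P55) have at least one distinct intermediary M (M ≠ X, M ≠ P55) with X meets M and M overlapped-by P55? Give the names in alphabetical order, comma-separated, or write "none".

P49

Target P55 = [March 13, March 17].
Intermediaries M with M overlapped-by P55: P47, P52, P57.
Via P47 — items with X meets P47: none.
Via P52 — items with X meets P52: none.
Via P57 — items with X meets P57: P49.
Union: P49.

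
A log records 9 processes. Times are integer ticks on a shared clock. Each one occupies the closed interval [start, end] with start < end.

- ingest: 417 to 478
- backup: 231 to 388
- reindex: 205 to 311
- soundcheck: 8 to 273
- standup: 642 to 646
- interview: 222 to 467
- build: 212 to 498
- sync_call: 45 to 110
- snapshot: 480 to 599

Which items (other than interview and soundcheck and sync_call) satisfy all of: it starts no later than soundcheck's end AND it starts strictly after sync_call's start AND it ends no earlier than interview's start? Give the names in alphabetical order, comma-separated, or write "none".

backup, build, reindex

Conditions: its start is no later than soundcheck's end (X.start <= 273) AND its start is strictly after sync_call's start (X.start > 45) AND its end is no earlier than interview's start (X.end >= 222).
backup: start 231 <= 273? ✓; start 231 > 45? ✓; end 388 >= 222? ✓ → yes.
build: start 212 <= 273? ✓; start 212 > 45? ✓; end 498 >= 222? ✓ → yes.
ingest: start 417 <= 273? ✗; start 417 > 45? ✓; end 478 >= 222? ✓ → no.
reindex: start 205 <= 273? ✓; start 205 > 45? ✓; end 311 >= 222? ✓ → yes.
snapshot: start 480 <= 273? ✗; start 480 > 45? ✓; end 599 >= 222? ✓ → no.
standup: start 642 <= 273? ✗; start 642 > 45? ✓; end 646 >= 222? ✓ → no.
Result: backup, build, reindex.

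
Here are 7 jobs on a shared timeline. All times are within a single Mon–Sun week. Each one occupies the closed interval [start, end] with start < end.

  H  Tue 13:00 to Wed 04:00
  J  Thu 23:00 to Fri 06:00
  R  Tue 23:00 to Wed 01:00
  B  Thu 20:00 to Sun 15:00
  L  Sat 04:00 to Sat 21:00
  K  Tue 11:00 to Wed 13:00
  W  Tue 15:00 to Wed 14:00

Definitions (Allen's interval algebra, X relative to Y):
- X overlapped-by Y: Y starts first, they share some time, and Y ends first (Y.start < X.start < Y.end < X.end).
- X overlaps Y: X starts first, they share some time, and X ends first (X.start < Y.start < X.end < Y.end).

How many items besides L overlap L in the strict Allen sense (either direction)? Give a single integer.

Target L = [Sat 04:00, Sat 21:00].
B [Thu 20:00, Sun 15:00] → contains → no.
H [Tue 13:00, Wed 04:00] → before → no.
J [Thu 23:00, Fri 06:00] → before → no.
K [Tue 11:00, Wed 13:00] → before → no.
R [Tue 23:00, Wed 01:00] → before → no.
W [Tue 15:00, Wed 14:00] → before → no.
Total: 0.

0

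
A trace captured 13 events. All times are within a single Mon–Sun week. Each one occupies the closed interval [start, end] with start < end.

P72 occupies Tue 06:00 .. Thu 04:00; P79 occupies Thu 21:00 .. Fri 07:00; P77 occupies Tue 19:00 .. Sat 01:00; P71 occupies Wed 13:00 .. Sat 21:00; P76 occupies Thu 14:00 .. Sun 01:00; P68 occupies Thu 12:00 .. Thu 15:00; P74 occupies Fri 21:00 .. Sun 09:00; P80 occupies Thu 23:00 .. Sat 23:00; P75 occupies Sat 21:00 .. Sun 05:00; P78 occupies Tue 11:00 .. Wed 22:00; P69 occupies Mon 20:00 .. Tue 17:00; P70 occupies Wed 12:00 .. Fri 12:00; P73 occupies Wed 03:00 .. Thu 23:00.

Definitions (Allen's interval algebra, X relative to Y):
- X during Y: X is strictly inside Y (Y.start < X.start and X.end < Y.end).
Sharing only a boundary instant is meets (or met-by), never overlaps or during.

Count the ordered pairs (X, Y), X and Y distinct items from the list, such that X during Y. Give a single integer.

Checking all 156 ordered pairs for relation 'during'; matching pairs in alphabetical order:
(P68, P70): P68 during P70 ✓
(P68, P71): P68 during P71 ✓
(P68, P73): P68 during P73 ✓
(P68, P77): P68 during P77 ✓
(P70, P77): P70 during P77 ✓
(P73, P77): P73 during P77 ✓
(P75, P74): P75 during P74 ✓
(P78, P72): P78 during P72 ✓
(P79, P70): P79 during P70 ✓
(P79, P71): P79 during P71 ✓
(P79, P76): P79 during P76 ✓
(P79, P77): P79 during P77 ✓
(P80, P76): P80 during P76 ✓
Count: 13.

13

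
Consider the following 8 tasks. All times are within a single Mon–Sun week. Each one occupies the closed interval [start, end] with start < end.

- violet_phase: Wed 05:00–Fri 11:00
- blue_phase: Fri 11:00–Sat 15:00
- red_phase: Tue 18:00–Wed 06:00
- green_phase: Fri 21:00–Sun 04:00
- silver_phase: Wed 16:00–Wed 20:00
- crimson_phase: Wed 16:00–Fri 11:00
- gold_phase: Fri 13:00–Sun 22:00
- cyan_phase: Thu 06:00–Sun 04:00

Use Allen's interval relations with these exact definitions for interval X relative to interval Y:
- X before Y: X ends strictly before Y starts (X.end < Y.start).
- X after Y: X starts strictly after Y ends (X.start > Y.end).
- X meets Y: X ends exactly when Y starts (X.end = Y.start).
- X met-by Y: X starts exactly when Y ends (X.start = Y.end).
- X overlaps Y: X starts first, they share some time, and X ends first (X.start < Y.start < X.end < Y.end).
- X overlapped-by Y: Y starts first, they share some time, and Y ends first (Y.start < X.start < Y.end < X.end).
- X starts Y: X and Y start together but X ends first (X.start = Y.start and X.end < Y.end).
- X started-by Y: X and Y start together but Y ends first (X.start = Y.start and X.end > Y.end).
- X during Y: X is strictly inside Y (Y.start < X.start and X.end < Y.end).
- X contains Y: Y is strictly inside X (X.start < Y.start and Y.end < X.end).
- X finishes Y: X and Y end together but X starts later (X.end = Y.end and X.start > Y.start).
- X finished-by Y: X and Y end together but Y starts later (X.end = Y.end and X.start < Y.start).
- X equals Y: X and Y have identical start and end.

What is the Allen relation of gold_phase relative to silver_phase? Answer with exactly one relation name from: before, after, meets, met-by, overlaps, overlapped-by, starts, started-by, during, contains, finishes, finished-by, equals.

gold_phase = [Fri 13:00, Sun 22:00]; silver_phase = [Wed 16:00, Wed 20:00].
Compare endpoints: gold_phase.start > silver_phase.start, gold_phase.start > silver_phase.end, gold_phase.end > silver_phase.start, gold_phase.end > silver_phase.end.
That pattern is 'after'.

after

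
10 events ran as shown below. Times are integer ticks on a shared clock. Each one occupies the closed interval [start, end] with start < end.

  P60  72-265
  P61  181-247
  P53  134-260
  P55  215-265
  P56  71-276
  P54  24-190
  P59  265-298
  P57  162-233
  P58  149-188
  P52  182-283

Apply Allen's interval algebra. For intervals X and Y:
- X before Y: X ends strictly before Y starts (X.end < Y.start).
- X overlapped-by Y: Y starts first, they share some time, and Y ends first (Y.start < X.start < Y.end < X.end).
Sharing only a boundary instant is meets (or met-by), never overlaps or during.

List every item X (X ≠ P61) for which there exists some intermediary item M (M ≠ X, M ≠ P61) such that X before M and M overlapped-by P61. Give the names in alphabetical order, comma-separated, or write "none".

P54, P58

Target P61 = [181, 247].
Intermediaries M with M overlapped-by P61: P52, P55.
Via P52 — items with X before P52: none.
Via P55 — items with X before P55: P54, P58.
Union: P54, P58.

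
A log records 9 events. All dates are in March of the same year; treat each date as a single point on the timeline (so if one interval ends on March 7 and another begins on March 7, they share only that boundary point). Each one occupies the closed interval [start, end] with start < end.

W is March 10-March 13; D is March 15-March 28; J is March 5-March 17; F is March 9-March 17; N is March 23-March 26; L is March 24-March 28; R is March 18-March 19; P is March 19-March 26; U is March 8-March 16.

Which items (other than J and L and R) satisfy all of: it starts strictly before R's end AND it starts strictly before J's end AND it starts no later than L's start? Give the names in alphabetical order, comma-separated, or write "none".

D, F, U, W

Conditions: its start is strictly before R's end (X.start < March 19) AND its start is strictly before J's end (X.start < March 17) AND its start is no later than L's start (X.start <= March 24).
D: start March 15 < March 19? ✓; start March 15 < March 17? ✓; start March 15 <= March 24? ✓ → yes.
F: start March 9 < March 19? ✓; start March 9 < March 17? ✓; start March 9 <= March 24? ✓ → yes.
N: start March 23 < March 19? ✗; start March 23 < March 17? ✗; start March 23 <= March 24? ✓ → no.
P: start March 19 < March 19? ✗; start March 19 < March 17? ✗; start March 19 <= March 24? ✓ → no.
U: start March 8 < March 19? ✓; start March 8 < March 17? ✓; start March 8 <= March 24? ✓ → yes.
W: start March 10 < March 19? ✓; start March 10 < March 17? ✓; start March 10 <= March 24? ✓ → yes.
Result: D, F, U, W.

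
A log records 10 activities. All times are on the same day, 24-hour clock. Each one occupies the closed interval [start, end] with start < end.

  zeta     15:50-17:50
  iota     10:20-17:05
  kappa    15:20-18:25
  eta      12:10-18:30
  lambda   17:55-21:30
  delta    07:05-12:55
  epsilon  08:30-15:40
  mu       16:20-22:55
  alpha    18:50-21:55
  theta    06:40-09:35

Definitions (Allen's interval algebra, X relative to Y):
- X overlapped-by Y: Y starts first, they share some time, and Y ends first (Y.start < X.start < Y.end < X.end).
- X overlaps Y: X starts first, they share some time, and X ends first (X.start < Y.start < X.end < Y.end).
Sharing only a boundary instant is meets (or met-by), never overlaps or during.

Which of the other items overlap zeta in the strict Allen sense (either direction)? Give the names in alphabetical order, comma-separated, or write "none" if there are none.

Target zeta = [15:50, 17:50].
alpha [18:50, 21:55] → after → no.
delta [07:05, 12:55] → before → no.
epsilon [08:30, 15:40] → before → no.
eta [12:10, 18:30] → contains → no.
iota [10:20, 17:05] → overlaps → yes.
kappa [15:20, 18:25] → contains → no.
lambda [17:55, 21:30] → after → no.
mu [16:20, 22:55] → overlapped-by → yes.
theta [06:40, 09:35] → before → no.
Result: iota, mu.

iota, mu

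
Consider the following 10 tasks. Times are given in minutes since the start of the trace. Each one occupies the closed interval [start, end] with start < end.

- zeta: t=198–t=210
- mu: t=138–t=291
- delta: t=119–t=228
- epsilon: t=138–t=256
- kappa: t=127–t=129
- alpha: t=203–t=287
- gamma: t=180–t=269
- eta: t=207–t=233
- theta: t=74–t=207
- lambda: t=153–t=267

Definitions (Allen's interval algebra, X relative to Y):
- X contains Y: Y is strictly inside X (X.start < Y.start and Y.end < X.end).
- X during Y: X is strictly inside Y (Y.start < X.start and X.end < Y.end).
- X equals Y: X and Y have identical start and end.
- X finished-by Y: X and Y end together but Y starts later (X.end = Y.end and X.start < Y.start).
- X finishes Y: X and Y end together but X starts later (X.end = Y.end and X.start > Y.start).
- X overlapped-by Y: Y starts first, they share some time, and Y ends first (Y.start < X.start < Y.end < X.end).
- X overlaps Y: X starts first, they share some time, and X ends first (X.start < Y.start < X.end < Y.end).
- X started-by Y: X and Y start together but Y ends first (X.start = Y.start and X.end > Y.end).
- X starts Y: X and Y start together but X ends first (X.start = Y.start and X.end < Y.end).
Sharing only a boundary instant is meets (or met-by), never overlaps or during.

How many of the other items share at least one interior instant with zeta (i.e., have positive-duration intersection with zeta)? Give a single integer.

8

Target zeta = [t=198, t=210].
alpha [t=203, t=287] → overlapped-by → counts.
delta [t=119, t=228] → contains → counts.
epsilon [t=138, t=256] → contains → counts.
eta [t=207, t=233] → overlapped-by → counts.
gamma [t=180, t=269] → contains → counts.
kappa [t=127, t=129] → before → no.
lambda [t=153, t=267] → contains → counts.
mu [t=138, t=291] → contains → counts.
theta [t=74, t=207] → overlaps → counts.
Total: 8.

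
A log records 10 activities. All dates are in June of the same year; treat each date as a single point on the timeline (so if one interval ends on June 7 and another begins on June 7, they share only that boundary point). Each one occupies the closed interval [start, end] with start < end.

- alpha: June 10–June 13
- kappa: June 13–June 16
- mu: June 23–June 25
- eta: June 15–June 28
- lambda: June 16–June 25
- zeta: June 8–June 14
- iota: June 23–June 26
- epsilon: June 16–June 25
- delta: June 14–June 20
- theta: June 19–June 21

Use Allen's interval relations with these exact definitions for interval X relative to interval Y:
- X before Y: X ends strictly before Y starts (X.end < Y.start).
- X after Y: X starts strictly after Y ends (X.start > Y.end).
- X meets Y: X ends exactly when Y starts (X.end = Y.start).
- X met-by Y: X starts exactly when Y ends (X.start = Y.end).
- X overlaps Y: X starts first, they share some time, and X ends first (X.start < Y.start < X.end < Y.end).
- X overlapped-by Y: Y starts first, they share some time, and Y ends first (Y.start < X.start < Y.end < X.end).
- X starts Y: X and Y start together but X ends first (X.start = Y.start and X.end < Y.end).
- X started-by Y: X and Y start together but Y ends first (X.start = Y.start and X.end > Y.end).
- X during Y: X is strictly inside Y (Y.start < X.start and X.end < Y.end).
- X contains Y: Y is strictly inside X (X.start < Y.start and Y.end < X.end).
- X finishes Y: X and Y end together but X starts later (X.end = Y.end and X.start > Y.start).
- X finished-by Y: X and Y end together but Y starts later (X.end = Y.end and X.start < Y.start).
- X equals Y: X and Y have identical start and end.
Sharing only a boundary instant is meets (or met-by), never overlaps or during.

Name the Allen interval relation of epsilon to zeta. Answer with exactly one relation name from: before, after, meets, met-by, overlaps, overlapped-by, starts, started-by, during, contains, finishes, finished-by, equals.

epsilon = [June 16, June 25]; zeta = [June 8, June 14].
Compare endpoints: epsilon.start > zeta.start, epsilon.start > zeta.end, epsilon.end > zeta.start, epsilon.end > zeta.end.
That pattern is 'after'.

after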